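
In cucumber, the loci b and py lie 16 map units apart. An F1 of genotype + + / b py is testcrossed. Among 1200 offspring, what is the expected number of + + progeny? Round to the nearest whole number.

A map distance of 16 map units corresponds to a recombination frequency of 0.160.
The F1 is + + / b py, so + + is a parental gamete class with expected frequency (1 − r)/2 = 0.840/2 = 0.4200.
Expected number = 0.4200 × 1200 = 504.00 ≈ 504.

504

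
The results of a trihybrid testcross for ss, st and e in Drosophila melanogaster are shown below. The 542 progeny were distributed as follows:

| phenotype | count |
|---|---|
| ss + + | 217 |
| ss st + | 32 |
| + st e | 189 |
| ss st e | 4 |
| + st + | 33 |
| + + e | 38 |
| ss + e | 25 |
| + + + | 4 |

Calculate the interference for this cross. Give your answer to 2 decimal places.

The two most frequent reciprocal classes, + st e and ss + +, are the parental types, so the F1 was + st e / ss + +.
The two rarest classes, ss st e and + + +, are the double crossovers. Comparing them with the parentals, only the ss allele has switched, so ss is the middle locus and the order is st – ss – e.
st–ss: (70 + 8)/542 = 0.1439; ss–e: (58 + 8)/542 = 0.1218.
Expected DCO frequency = 0.1439 × 0.1218 ≈ 0.01753; observed = 8/542 ≈ 0.01476.
Coefficient of coincidence = 0.01476/0.01753 ≈ 0.84; interference = 1 − 0.84 = 0.16.

0.16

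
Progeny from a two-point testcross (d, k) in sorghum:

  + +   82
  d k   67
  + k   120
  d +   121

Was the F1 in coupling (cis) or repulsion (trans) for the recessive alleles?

The two most frequent classes are + k (120) and d + (121); these are the parental (non-recombinant) types.
So the F1 carried + k on one chromosome and d + on the other — the recessive alleles are on opposite chromosomes (trans / repulsion).

trans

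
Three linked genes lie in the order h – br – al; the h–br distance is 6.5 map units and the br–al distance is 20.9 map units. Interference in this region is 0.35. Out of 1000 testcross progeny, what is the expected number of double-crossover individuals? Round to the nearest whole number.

Map distances give recombination frequencies of 0.065 and 0.209 for the two intervals.
With interference 0.35 (so coincidence = 0.65), expected double-crossover frequency = 0.065 × 0.209 × 0.65 = 0.00883.
Expected number = 0.00883 × 1000 = 8.83 ≈ 9.

9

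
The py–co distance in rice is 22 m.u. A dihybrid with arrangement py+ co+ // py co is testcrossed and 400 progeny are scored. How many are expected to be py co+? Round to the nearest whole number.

44

A map distance of 22 m.u. corresponds to a recombination frequency of 0.220.
The F1 is py+ co+ / py co, so py co+ is a recombinant gamete class with expected frequency r/2 = 0.220/2 = 0.1100.
Expected number = 0.1100 × 400 = 44.00 ≈ 44.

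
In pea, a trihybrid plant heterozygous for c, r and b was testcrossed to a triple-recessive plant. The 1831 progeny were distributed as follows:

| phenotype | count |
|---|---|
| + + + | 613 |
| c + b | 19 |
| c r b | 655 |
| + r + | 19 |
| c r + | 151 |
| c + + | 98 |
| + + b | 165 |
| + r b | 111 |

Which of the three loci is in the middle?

r

The two most frequent reciprocal classes, + + + and c r b, are the parental types, so the F1 was + + + / c r b.
The two rarest classes, + r + and c + b, are the double crossovers. Comparing them with the parentals, only the r allele has switched, so r is the middle locus and the order is c – r – b.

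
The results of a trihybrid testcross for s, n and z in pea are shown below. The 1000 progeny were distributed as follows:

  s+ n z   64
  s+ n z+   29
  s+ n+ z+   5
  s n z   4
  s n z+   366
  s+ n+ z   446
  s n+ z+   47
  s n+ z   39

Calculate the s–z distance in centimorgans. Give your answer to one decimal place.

7.7 centimorgans

The two most frequent reciprocal classes, s n z+ and s+ n+ z, are the parental types, so the F1 was s n z+ / s+ n+ z.
The two rarest classes, s n z and s+ n+ z+, are the double crossovers. Comparing them with the parentals, only the z allele has switched, so z is the middle locus and the order is s – z – n.
Crossovers in the s–z interval produce the single-crossover classes s+ n z+ and s n+ z (29 + 39 = 68) plus the double crossovers (9).
RF(s–z) = (68 + 9) / 1000 = 77/1000 = 0.0770 → 7.7 centimorgans.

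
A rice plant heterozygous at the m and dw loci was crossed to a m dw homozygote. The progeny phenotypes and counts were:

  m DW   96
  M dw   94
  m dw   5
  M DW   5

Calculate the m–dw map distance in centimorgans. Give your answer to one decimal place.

The two most frequent classes, M dw (94) and m DW (96), are the parental types, so the F1 was M dw / m DW.
The recombinant classes are M DW and m dw: 5 + 5 = 10.
Recombination frequency = 10/200 = 0.0500 ≈ 5.0%, i.e. 5.0 centimorgans.

5.0 centimorgans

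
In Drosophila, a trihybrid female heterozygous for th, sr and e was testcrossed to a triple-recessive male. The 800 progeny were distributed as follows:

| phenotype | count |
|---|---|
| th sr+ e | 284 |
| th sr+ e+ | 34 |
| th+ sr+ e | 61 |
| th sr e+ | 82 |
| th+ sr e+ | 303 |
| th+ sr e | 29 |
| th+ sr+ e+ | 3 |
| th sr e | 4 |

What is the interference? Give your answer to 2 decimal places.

0.47

The two most frequent reciprocal classes, th sr+ e and th+ sr e+, are the parental types, so the F1 was th sr+ e / th+ sr e+.
The two rarest classes, th sr e and th+ sr+ e+, are the double crossovers. Comparing them with the parentals, only the sr allele has switched, so sr is the middle locus and the order is e – sr – th.
e–sr: (63 + 7)/800 = 0.0875; sr–th: (143 + 7)/800 = 0.1875.
Expected DCO frequency = 0.0875 × 0.1875 ≈ 0.01641; observed = 7/800 ≈ 0.00875.
Coefficient of coincidence = 0.00875/0.01641 ≈ 0.53; interference = 1 − 0.53 = 0.47.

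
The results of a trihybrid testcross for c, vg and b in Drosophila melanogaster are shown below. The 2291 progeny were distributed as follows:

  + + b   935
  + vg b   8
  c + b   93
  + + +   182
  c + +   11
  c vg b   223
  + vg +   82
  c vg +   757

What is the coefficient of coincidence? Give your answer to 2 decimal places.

The two most frequent reciprocal classes, + + b and c vg +, are the parental types, so the F1 was + + b / c vg +.
The two rarest classes, + vg b and c + +, are the double crossovers. Comparing them with the parentals, only the vg allele has switched, so vg is the middle locus and the order is b – vg – c.
b–vg: (405 + 19)/2291 = 0.1851; vg–c: (175 + 19)/2291 = 0.0847.
Expected DCO frequency = 0.1851 × 0.0847 ≈ 0.01568; observed = 19/2291 ≈ 0.00829.
Coefficient of coincidence = 0.00829/0.01568 ≈ 0.53.

0.53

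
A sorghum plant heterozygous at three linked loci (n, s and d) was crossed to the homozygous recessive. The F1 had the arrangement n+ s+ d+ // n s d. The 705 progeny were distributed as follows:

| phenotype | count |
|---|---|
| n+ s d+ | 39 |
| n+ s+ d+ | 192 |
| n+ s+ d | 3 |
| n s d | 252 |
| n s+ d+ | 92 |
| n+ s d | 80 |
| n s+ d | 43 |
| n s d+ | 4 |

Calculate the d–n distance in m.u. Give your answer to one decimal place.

25.4 m.u.

The two rarest classes, n+ s+ d and n s d+, are the double crossovers. Comparing them with the parentals, only the d allele has switched, so d is the middle locus and the order is s – d – n.
Crossovers in the d–n interval produce the single-crossover classes n s+ d+ and n+ s d (92 + 80 = 172) plus the double crossovers (7).
RF(d–n) = (172 + 7) / 705 = 179/705 = 0.2539 → 25.4 m.u.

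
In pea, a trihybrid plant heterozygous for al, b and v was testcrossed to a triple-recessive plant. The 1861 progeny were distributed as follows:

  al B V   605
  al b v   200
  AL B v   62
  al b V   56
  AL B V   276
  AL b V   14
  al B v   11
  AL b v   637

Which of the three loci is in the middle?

The two most frequent reciprocal classes, al B V and AL b v, are the parental types, so the F1 was al B V / AL b v.
The two rarest classes, al B v and AL b V, are the double crossovers. Comparing them with the parentals, only the v allele has switched, so v is the middle locus and the order is b – v – al.

v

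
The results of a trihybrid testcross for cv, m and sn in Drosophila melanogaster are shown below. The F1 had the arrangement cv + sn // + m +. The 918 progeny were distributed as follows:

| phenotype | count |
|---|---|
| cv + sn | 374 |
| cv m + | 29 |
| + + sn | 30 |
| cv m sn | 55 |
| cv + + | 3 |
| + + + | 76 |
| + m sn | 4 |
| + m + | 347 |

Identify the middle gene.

sn

The two rarest classes, cv + + and + m sn, are the double crossovers. Comparing them with the parentals, only the sn allele has switched, so sn is the middle locus and the order is m – sn – cv.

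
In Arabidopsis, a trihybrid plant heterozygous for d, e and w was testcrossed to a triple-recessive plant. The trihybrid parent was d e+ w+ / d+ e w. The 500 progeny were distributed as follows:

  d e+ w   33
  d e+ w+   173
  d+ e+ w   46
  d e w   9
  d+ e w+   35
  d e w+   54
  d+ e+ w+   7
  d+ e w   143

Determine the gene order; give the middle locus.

The two rarest classes, d+ e+ w+ and d e w, are the double crossovers. Comparing them with the parentals, only the d allele has switched, so d is the middle locus and the order is w – d – e.

d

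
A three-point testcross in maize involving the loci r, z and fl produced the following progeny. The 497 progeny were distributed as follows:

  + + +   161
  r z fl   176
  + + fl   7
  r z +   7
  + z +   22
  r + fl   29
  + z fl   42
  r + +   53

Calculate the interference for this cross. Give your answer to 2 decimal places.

The two most frequent reciprocal classes, + + + and r z fl, are the parental types, so the F1 was + + + / r z fl.
The two rarest classes, + + fl and r z +, are the double crossovers. Comparing them with the parentals, only the fl allele has switched, so fl is the middle locus and the order is z – fl – r.
z–fl: (51 + 14)/497 = 0.1308; fl–r: (95 + 14)/497 = 0.2193.
Expected DCO frequency = 0.1308 × 0.2193 ≈ 0.02868; observed = 14/497 ≈ 0.02817.
Coefficient of coincidence = 0.02817/0.02868 ≈ 0.98; interference = 1 − 0.98 = 0.02.

0.02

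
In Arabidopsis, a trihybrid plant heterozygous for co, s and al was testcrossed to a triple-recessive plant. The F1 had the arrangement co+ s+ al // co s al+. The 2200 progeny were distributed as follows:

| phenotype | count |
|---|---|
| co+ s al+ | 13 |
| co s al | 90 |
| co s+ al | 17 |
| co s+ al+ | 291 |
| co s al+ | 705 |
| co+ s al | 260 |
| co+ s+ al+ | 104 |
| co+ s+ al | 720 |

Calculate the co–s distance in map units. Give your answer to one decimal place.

26.4 map units

The two rarest classes, co s+ al and co+ s al+, are the double crossovers. Comparing them with the parentals, only the co allele has switched, so co is the middle locus and the order is al – co – s.
Crossovers in the co–s interval produce the single-crossover classes co+ s al and co s+ al+ (260 + 291 = 551) plus the double crossovers (30).
RF(co–s) = (551 + 30) / 2200 = 581/2200 = 0.2641 → 26.4 map units.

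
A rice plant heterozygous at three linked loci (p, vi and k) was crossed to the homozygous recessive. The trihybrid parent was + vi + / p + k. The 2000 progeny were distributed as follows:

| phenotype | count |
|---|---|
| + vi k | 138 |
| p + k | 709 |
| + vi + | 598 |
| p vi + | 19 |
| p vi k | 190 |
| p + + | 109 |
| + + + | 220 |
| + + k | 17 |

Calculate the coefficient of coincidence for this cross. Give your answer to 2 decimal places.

0.57

The two rarest classes, p vi + and + + k, are the double crossovers. Comparing them with the parentals, only the p allele has switched, so p is the middle locus and the order is k – p – vi.
k–p: (247 + 36)/2000 = 0.1415; p–vi: (410 + 36)/2000 = 0.2230.
Expected DCO frequency = 0.1415 × 0.2230 ≈ 0.03155; observed = 36/2000 ≈ 0.01800.
Coefficient of coincidence = 0.01800/0.03155 ≈ 0.57.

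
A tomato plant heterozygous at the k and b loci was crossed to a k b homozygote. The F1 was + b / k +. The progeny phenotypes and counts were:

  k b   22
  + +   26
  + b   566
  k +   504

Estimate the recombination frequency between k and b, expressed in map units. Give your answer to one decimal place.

The recombinant classes are + + and k b: 26 + 22 = 48.
Recombination frequency = 48/1118 = 0.0429 ≈ 4.3%, i.e. 4.3 map units.

4.3 map units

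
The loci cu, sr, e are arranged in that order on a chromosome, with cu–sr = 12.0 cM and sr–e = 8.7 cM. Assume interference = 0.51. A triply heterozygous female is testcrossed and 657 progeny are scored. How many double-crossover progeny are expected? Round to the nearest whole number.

Map distances give recombination frequencies of 0.120 and 0.087 for the two intervals.
With interference 0.51 (so coincidence = 0.49), expected double-crossover frequency = 0.120 × 0.087 × 0.49 = 0.00512.
Expected number = 0.00512 × 657 = 3.36 ≈ 3.

3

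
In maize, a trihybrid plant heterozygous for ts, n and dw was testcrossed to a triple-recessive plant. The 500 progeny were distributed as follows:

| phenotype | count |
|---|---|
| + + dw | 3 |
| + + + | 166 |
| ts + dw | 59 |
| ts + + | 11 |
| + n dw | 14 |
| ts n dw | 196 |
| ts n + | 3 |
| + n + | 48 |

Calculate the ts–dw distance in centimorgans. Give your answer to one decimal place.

6.2 centimorgans

The two most frequent reciprocal classes, + + + and ts n dw, are the parental types, so the F1 was + + + / ts n dw.
The two rarest classes, + + dw and ts n +, are the double crossovers. Comparing them with the parentals, only the dw allele has switched, so dw is the middle locus and the order is n – dw – ts.
Crossovers in the dw–ts interval produce the single-crossover classes ts + + and + n dw (11 + 14 = 25) plus the double crossovers (6).
RF(dw–ts) = (25 + 6) / 500 = 31/500 = 0.0620 → 6.2 centimorgans.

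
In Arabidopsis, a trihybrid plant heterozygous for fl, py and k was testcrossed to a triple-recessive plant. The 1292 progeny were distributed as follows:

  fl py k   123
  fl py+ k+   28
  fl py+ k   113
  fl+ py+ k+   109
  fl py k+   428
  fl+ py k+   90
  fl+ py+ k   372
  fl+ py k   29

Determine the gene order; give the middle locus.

py

The two most frequent reciprocal classes, fl py k+ and fl+ py+ k, are the parental types, so the F1 was fl py k+ / fl+ py+ k.
The two rarest classes, fl py+ k+ and fl+ py k, are the double crossovers. Comparing them with the parentals, only the py allele has switched, so py is the middle locus and the order is fl – py – k.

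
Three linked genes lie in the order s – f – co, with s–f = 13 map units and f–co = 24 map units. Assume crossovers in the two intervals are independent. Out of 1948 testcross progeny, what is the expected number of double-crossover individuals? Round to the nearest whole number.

61

Map distances give recombination frequencies of 0.130 and 0.240 for the two intervals.
With no interference, expected double-crossover frequency = 0.130 × 0.240 = 0.03120.
Expected number = 0.03120 × 1948 = 60.78 ≈ 61.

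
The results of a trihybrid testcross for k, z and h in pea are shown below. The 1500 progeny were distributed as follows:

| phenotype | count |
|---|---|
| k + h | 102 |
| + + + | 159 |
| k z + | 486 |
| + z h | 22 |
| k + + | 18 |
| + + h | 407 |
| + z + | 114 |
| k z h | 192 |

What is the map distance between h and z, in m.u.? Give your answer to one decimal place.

The two most frequent reciprocal classes, k z + and + + h, are the parental types, so the F1 was k z + / + + h.
The two rarest classes, k + + and + z h, are the double crossovers. Comparing them with the parentals, only the z allele has switched, so z is the middle locus and the order is k – z – h.
Crossovers in the z–h interval produce the single-crossover classes k z h and + + + (192 + 159 = 351) plus the double crossovers (40).
RF(z–h) = (351 + 40) / 1500 = 391/1500 = 0.2607 → 26.1 m.u.

26.1 m.u.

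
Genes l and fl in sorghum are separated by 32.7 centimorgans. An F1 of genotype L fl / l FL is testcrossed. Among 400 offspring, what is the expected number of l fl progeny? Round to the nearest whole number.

65

A map distance of 32.7 centimorgans corresponds to a recombination frequency of 0.327.
The F1 is L fl / l FL, so l fl is a recombinant gamete class with expected frequency r/2 = 0.327/2 = 0.1635.
Expected number = 0.1635 × 400 = 65.40 ≈ 65.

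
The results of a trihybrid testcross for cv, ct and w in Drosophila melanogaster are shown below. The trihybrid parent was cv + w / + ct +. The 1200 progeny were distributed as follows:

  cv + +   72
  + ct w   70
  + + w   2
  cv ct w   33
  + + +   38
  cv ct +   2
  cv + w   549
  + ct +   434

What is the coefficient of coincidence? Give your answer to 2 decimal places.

The two rarest classes, + + w and cv ct +, are the double crossovers. Comparing them with the parentals, only the cv allele has switched, so cv is the middle locus and the order is w – cv – ct.
w–cv: (142 + 4)/1200 = 0.1217; cv–ct: (71 + 4)/1200 = 0.0625.
Expected DCO frequency = 0.1217 × 0.0625 ≈ 0.00761; observed = 4/1200 ≈ 0.00333.
Coefficient of coincidence = 0.00333/0.00761 ≈ 0.44.

0.44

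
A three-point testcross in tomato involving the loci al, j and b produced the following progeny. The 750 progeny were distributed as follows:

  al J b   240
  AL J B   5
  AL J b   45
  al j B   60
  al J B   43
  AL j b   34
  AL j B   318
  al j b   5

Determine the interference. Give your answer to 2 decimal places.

0.25

The two most frequent reciprocal classes, al J b and AL j B, are the parental types, so the F1 was al J b / AL j B.
The two rarest classes, al j b and AL J B, are the double crossovers. Comparing them with the parentals, only the j allele has switched, so j is the middle locus and the order is al – j – b.
al–j: (105 + 10)/750 = 0.1533; j–b: (77 + 10)/750 = 0.1160.
Expected DCO frequency = 0.1533 × 0.1160 ≈ 0.01778; observed = 10/750 ≈ 0.01333.
Coefficient of coincidence = 0.01333/0.01778 ≈ 0.75; interference = 1 − 0.75 = 0.25.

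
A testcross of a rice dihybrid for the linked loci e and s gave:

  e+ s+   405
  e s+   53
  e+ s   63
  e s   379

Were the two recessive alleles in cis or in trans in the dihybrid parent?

cis

The two most frequent classes are e+ s+ (405) and e s (379); these are the parental (non-recombinant) types.
So the F1 carried e+ s+ on one chromosome and e s on the other — the recessive alleles are on the same chromosome (cis / coupling).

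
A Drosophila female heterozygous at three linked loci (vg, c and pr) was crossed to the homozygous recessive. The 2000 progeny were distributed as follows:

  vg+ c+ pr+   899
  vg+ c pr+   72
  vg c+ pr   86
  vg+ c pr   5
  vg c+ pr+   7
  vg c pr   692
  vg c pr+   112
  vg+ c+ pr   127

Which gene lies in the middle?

vg

The two most frequent reciprocal classes, vg+ c+ pr+ and vg c pr, are the parental types, so the F1 was vg+ c+ pr+ / vg c pr.
The two rarest classes, vg c+ pr+ and vg+ c pr, are the double crossovers. Comparing them with the parentals, only the vg allele has switched, so vg is the middle locus and the order is pr – vg – c.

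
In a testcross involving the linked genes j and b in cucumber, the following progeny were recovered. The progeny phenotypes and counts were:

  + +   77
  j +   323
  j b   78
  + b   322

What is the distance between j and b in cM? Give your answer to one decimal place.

The two most frequent classes, + b (322) and j + (323), are the parental types, so the F1 was + b / j +.
The recombinant classes are + + and j b: 77 + 78 = 155.
Recombination frequency = 155/800 = 0.1938 ≈ 19.4%, i.e. 19.4 cM.

19.4 cM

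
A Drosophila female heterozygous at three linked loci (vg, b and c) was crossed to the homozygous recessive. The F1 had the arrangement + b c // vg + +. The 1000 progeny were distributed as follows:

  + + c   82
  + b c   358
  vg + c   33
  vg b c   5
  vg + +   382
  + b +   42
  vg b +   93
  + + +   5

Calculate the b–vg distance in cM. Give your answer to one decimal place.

18.5 cM

The two rarest classes, vg b c and + + +, are the double crossovers. Comparing them with the parentals, only the vg allele has switched, so vg is the middle locus and the order is c – vg – b.
Crossovers in the vg–b interval produce the single-crossover classes + + c and vg b + (82 + 93 = 175) plus the double crossovers (10).
RF(vg–b) = (175 + 10) / 1000 = 185/1000 = 0.1850 → 18.5 cM.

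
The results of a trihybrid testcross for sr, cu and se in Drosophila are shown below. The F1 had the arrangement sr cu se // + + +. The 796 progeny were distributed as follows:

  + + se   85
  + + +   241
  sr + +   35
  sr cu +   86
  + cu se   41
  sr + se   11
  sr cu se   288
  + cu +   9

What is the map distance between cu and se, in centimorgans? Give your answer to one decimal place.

The two rarest classes, sr + se and + cu +, are the double crossovers. Comparing them with the parentals, only the cu allele has switched, so cu is the middle locus and the order is sr – cu – se.
Crossovers in the cu–se interval produce the single-crossover classes sr cu + and + + se (86 + 85 = 171) plus the double crossovers (20).
RF(cu–se) = (171 + 20) / 796 = 191/796 = 0.2399 → 24.0 centimorgans.

24.0 centimorgans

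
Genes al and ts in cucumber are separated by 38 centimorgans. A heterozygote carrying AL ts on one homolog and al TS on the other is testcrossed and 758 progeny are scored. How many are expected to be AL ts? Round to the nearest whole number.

235

A map distance of 38 centimorgans corresponds to a recombination frequency of 0.380.
The F1 is AL ts / al TS, so AL ts is a parental gamete class with expected frequency (1 − r)/2 = 0.620/2 = 0.3100.
Expected number = 0.3100 × 758 = 234.98 ≈ 235.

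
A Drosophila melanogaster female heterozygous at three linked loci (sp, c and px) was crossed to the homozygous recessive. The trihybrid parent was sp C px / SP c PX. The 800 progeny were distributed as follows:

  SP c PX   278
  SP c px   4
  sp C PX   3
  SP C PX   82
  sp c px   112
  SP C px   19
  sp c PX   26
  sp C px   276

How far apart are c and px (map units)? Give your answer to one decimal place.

25.1 map units

The two rarest classes, sp C PX and SP c px, are the double crossovers. Comparing them with the parentals, only the px allele has switched, so px is the middle locus and the order is sp – px – c.
Crossovers in the px–c interval produce the single-crossover classes sp c px and SP C PX (112 + 82 = 194) plus the double crossovers (7).
RF(px–c) = (194 + 7) / 800 = 201/800 = 0.2512 → 25.1 map units.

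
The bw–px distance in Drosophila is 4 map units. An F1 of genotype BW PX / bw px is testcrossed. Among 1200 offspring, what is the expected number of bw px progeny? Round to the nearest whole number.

A map distance of 4 map units corresponds to a recombination frequency of 0.040.
The F1 is BW PX / bw px, so bw px is a parental gamete class with expected frequency (1 − r)/2 = 0.960/2 = 0.4800.
Expected number = 0.4800 × 1200 = 576.00 ≈ 576.

576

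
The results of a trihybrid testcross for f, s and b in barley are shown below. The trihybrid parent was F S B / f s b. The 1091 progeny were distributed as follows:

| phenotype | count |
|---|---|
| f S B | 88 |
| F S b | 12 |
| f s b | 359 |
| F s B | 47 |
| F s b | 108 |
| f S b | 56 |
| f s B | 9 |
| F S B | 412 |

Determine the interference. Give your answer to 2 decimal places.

The two rarest classes, F S b and f s B, are the double crossovers. Comparing them with the parentals, only the b allele has switched, so b is the middle locus and the order is f – b – s.
f–b: (196 + 21)/1091 = 0.1989; b–s: (103 + 21)/1091 = 0.1137.
Expected DCO frequency = 0.1989 × 0.1137 ≈ 0.02261; observed = 21/1091 ≈ 0.01925.
Coefficient of coincidence = 0.01925/0.02261 ≈ 0.85; interference = 1 − 0.85 = 0.15.

0.15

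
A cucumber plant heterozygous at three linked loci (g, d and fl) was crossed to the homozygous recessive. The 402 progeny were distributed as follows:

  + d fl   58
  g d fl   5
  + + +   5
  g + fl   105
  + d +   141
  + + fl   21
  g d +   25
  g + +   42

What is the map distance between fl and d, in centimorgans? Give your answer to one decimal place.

27.4 centimorgans

The two most frequent reciprocal classes, g + fl and + d +, are the parental types, so the F1 was g + fl / + d +.
The two rarest classes, g d fl and + + +, are the double crossovers. Comparing them with the parentals, only the d allele has switched, so d is the middle locus and the order is fl – d – g.
Crossovers in the fl–d interval produce the single-crossover classes g + + and + d fl (42 + 58 = 100) plus the double crossovers (10).
RF(fl–d) = (100 + 10) / 402 = 110/402 = 0.2736 → 27.4 centimorgans.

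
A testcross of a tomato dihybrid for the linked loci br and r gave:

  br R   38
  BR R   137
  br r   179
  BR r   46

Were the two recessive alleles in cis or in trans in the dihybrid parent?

The two most frequent classes are BR R (137) and br r (179); these are the parental (non-recombinant) types.
So the F1 carried BR R on one chromosome and br r on the other — the recessive alleles are on the same chromosome (cis / coupling).

cis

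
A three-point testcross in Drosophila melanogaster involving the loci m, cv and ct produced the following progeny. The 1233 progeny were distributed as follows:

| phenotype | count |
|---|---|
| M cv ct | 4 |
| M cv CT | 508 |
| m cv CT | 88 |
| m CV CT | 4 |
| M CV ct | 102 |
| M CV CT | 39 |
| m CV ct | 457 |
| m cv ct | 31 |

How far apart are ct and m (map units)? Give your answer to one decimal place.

16.1 map units

The two most frequent reciprocal classes, m CV ct and M cv CT, are the parental types, so the F1 was m CV ct / M cv CT.
The two rarest classes, m CV CT and M cv ct, are the double crossovers. Comparing them with the parentals, only the ct allele has switched, so ct is the middle locus and the order is cv – ct – m.
Crossovers in the ct–m interval produce the single-crossover classes M CV ct and m cv CT (102 + 88 = 190) plus the double crossovers (8).
RF(ct–m) = (190 + 8) / 1233 = 198/1233 = 0.1606 → 16.1 map units.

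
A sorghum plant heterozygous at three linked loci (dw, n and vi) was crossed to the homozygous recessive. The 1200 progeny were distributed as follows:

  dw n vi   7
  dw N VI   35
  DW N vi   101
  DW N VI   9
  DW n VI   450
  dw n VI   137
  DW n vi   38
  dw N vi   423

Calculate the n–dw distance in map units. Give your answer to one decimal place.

The two most frequent reciprocal classes, dw N vi and DW n VI, are the parental types, so the F1 was dw N vi / DW n VI.
The two rarest classes, dw n vi and DW N VI, are the double crossovers. Comparing them with the parentals, only the n allele has switched, so n is the middle locus and the order is dw – n – vi.
Crossovers in the dw–n interval produce the single-crossover classes DW N vi and dw n VI (101 + 137 = 238) plus the double crossovers (16).
RF(dw–n) = (238 + 16) / 1200 = 254/1200 = 0.2117 → 21.2 map units.

21.2 map units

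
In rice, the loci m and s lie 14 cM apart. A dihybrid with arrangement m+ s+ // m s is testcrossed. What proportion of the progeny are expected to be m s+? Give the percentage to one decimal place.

A map distance of 14 cM corresponds to a recombination frequency of 0.140.
The F1 is m+ s+ / m s, so m s+ is a recombinant gamete class with expected frequency r/2 = 0.140/2 = 0.0700.
That is 0.0700 = 7.0% of the progeny.

7.0%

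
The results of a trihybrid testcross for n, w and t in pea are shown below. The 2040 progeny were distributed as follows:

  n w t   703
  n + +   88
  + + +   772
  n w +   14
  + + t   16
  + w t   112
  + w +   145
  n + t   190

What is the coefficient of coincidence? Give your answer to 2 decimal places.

0.73

The two most frequent reciprocal classes, n w t and + + +, are the parental types, so the F1 was n w t / + + +.
The two rarest classes, n w + and + + t, are the double crossovers. Comparing them with the parentals, only the t allele has switched, so t is the middle locus and the order is w – t – n.
w–t: (335 + 30)/2040 = 0.1789; t–n: (200 + 30)/2040 = 0.1127.
Expected DCO frequency = 0.1789 × 0.1127 ≈ 0.02016; observed = 30/2040 ≈ 0.01471.
Coefficient of coincidence = 0.01471/0.02016 ≈ 0.73.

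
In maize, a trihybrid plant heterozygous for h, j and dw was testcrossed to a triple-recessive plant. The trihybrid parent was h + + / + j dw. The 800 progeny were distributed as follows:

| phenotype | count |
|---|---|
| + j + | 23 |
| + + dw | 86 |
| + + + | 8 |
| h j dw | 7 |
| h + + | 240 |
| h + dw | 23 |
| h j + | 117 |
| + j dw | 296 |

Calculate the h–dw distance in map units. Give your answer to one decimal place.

7.6 map units

The two rarest classes, + + + and h j dw, are the double crossovers. Comparing them with the parentals, only the h allele has switched, so h is the middle locus and the order is dw – h – j.
Crossovers in the dw–h interval produce the single-crossover classes h + dw and + j + (23 + 23 = 46) plus the double crossovers (15).
RF(dw–h) = (46 + 15) / 800 = 61/800 = 0.0762 → 7.6 map units.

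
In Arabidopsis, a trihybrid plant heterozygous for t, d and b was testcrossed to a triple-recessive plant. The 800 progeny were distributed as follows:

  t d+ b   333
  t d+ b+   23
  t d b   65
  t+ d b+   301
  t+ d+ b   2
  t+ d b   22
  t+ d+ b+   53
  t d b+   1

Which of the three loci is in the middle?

The two most frequent reciprocal classes, t+ d b+ and t d+ b, are the parental types, so the F1 was t+ d b+ / t d+ b.
The two rarest classes, t d b+ and t+ d+ b, are the double crossovers. Comparing them with the parentals, only the t allele has switched, so t is the middle locus and the order is b – t – d.

t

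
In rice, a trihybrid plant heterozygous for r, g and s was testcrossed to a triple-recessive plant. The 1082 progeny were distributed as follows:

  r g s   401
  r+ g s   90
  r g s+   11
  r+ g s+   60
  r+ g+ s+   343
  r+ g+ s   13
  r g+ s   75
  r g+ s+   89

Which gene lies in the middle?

The two most frequent reciprocal classes, r+ g+ s+ and r g s, are the parental types, so the F1 was r+ g+ s+ / r g s.
The two rarest classes, r+ g+ s and r g s+, are the double crossovers. Comparing them with the parentals, only the s allele has switched, so s is the middle locus and the order is r – s – g.

s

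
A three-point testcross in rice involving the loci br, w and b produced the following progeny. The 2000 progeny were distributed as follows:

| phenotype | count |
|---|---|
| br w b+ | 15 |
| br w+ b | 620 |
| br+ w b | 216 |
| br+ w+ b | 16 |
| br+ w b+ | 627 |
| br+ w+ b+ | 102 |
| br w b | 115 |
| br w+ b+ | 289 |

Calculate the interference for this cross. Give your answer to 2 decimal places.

The two most frequent reciprocal classes, br+ w b+ and br w+ b, are the parental types, so the F1 was br+ w b+ / br w+ b.
The two rarest classes, br w b+ and br+ w+ b, are the double crossovers. Comparing them with the parentals, only the br allele has switched, so br is the middle locus and the order is w – br – b.
w–br: (217 + 31)/2000 = 0.1240; br–b: (505 + 31)/2000 = 0.2680.
Expected DCO frequency = 0.1240 × 0.2680 ≈ 0.03323; observed = 31/2000 ≈ 0.01550.
Coefficient of coincidence = 0.01550/0.03323 ≈ 0.47; interference = 1 − 0.47 = 0.53.

0.53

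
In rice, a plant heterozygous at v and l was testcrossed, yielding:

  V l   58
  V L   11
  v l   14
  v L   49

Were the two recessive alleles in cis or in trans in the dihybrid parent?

The two most frequent classes are V l (58) and v L (49); these are the parental (non-recombinant) types.
So the F1 carried V l on one chromosome and v L on the other — the recessive alleles are on opposite chromosomes (trans / repulsion).

trans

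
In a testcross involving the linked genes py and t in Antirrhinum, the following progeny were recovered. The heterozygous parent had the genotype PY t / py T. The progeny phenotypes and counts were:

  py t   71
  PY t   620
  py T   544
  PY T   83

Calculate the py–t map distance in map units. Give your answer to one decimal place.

11.7 map units

The recombinant classes are PY T and py t: 83 + 71 = 154.
Recombination frequency = 154/1318 = 0.1168 ≈ 11.7%, i.e. 11.7 map units.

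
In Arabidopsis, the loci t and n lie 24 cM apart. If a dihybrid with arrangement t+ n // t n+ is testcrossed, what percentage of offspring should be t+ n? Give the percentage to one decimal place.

A map distance of 24 cM corresponds to a recombination frequency of 0.240.
The F1 is t+ n / t n+, so t+ n is a parental gamete class with expected frequency (1 − r)/2 = 0.760/2 = 0.3800.
That is 0.3800 = 38.0% of the progeny.

38.0%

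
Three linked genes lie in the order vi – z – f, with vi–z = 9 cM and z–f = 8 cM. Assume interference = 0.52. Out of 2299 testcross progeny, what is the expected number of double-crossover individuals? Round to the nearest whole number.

Map distances give recombination frequencies of 0.090 and 0.080 for the two intervals.
With interference 0.52 (so coincidence = 0.48), expected double-crossover frequency = 0.090 × 0.080 × 0.48 = 0.00346.
Expected number = 0.00346 × 2299 = 7.95 ≈ 8.

8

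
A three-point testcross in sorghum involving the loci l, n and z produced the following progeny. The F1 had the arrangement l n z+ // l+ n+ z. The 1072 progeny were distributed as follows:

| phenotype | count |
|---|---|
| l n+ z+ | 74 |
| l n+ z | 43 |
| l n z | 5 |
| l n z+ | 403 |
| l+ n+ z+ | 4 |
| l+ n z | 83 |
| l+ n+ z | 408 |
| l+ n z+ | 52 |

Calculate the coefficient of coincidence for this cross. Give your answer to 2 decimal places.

0.56

The two rarest classes, l n z and l+ n+ z+, are the double crossovers. Comparing them with the parentals, only the z allele has switched, so z is the middle locus and the order is n – z – l.
n–z: (157 + 9)/1072 = 0.1549; z–l: (95 + 9)/1072 = 0.0970.
Expected DCO frequency = 0.1549 × 0.0970 ≈ 0.01503; observed = 9/1072 ≈ 0.00840.
Coefficient of coincidence = 0.00840/0.01503 ≈ 0.56.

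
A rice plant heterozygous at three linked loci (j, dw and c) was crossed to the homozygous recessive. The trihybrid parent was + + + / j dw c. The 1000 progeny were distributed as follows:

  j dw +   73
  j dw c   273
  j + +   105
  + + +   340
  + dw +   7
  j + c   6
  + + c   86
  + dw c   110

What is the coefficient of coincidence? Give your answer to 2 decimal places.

The two rarest classes, + dw + and j + c, are the double crossovers. Comparing them with the parentals, only the dw allele has switched, so dw is the middle locus and the order is j – dw – c.
j–dw: (215 + 13)/1000 = 0.2280; dw–c: (159 + 13)/1000 = 0.1720.
Expected DCO frequency = 0.2280 × 0.1720 ≈ 0.03922; observed = 13/1000 ≈ 0.01300.
Coefficient of coincidence = 0.01300/0.03922 ≈ 0.33.

0.33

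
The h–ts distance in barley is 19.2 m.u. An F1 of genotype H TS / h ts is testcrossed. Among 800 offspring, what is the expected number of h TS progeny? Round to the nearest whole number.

A map distance of 19.2 m.u. corresponds to a recombination frequency of 0.192.
The F1 is H TS / h ts, so h TS is a recombinant gamete class with expected frequency r/2 = 0.192/2 = 0.0960.
Expected number = 0.0960 × 800 = 76.80 ≈ 77.

77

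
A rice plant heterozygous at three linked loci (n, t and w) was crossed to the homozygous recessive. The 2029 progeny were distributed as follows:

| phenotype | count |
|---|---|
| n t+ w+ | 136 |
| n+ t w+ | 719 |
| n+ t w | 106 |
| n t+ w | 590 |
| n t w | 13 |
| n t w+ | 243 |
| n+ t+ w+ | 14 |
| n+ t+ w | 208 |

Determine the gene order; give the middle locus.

t

The two most frequent reciprocal classes, n t+ w and n+ t w+, are the parental types, so the F1 was n t+ w / n+ t w+.
The two rarest classes, n t w and n+ t+ w+, are the double crossovers. Comparing them with the parentals, only the t allele has switched, so t is the middle locus and the order is w – t – n.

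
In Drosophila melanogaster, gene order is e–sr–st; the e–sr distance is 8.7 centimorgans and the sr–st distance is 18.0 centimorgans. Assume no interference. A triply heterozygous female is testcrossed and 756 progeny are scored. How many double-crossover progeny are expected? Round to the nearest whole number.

12

Map distances give recombination frequencies of 0.087 and 0.180 for the two intervals.
With no interference, expected double-crossover frequency = 0.087 × 0.180 = 0.01566.
Expected number = 0.01566 × 756 = 11.84 ≈ 12.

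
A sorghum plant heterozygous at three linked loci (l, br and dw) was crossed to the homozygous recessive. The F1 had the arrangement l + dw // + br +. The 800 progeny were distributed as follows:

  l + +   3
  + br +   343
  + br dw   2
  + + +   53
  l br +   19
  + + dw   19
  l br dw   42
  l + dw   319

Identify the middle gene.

dw

The two rarest classes, l + + and + br dw, are the double crossovers. Comparing them with the parentals, only the dw allele has switched, so dw is the middle locus and the order is br – dw – l.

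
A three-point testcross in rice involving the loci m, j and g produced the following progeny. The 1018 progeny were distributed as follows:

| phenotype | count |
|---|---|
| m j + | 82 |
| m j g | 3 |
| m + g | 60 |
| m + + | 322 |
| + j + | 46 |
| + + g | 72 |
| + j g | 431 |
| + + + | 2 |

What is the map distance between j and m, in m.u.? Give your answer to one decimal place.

The two most frequent reciprocal classes, m + + and + j g, are the parental types, so the F1 was m + + / + j g.
The two rarest classes, + + + and m j g, are the double crossovers. Comparing them with the parentals, only the m allele has switched, so m is the middle locus and the order is j – m – g.
Crossovers in the j–m interval produce the single-crossover classes m j + and + + g (82 + 72 = 154) plus the double crossovers (5).
RF(j–m) = (154 + 5) / 1018 = 159/1018 = 0.1562 → 15.6 m.u.

15.6 m.u.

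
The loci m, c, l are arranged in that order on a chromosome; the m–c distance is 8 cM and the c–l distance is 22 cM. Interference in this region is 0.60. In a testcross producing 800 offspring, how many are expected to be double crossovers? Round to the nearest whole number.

Map distances give recombination frequencies of 0.080 and 0.220 for the two intervals.
With interference 0.60 (so coincidence = 0.40), expected double-crossover frequency = 0.080 × 0.220 × 0.40 = 0.00704.
Expected number = 0.00704 × 800 = 5.63 ≈ 6.

6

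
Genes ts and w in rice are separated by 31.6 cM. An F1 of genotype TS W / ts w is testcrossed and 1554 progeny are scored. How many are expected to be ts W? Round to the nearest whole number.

A map distance of 31.6 cM corresponds to a recombination frequency of 0.316.
The F1 is TS W / ts w, so ts W is a recombinant gamete class with expected frequency r/2 = 0.316/2 = 0.1580.
Expected number = 0.1580 × 1554 = 245.53 ≈ 246.

246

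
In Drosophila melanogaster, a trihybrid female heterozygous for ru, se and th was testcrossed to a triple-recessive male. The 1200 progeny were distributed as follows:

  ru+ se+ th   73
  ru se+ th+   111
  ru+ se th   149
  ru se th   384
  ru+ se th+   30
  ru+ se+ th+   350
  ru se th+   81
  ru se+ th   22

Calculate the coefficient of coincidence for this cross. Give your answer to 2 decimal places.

0.97

The two most frequent reciprocal classes, ru se th and ru+ se+ th+, are the parental types, so the F1 was ru se th / ru+ se+ th+.
The two rarest classes, ru se+ th and ru+ se th+, are the double crossovers. Comparing them with the parentals, only the se allele has switched, so se is the middle locus and the order is th – se – ru.
th–se: (154 + 52)/1200 = 0.1717; se–ru: (260 + 52)/1200 = 0.2600.
Expected DCO frequency = 0.1717 × 0.2600 ≈ 0.04464; observed = 52/1200 ≈ 0.04333.
Coefficient of coincidence = 0.04333/0.04464 ≈ 0.97.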